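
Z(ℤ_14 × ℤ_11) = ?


Z(G) = {g ∈ G | gx = xg for all x ∈ G}
Direct product of abelian groups is abelian, so Z(G) = G

Z(ℤ_14 × ℤ_11) = ℤ_14 × ℤ_11


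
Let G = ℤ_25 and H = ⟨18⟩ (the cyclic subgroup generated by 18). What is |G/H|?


|⟨18⟩| = n / gcd(18, 25) = 25 / 1 = 25
H is normal (ℤ_25 is abelian).
|G/H| = |G| / |H| = 25 / 25 = 1

|G/H| = 1


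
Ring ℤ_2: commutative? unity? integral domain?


ℤ_2 is a commutative ring with unity 1; 2 is prime, so ℤ_2 is a field (hence an integral domain)
Commutative: Yes
Integral domain: Yes
Has unity: Yes

ℤ_2: Commutative=Yes, Unity=Yes


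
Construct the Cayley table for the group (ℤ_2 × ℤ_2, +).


Elements: {(0,0), (0,1), (1,0), (1,1)}
Operation: componentwise addition mod (2, 2)
Entry (a, b) = ((a₁+b₁) mod 2, (a₂+b₂) mod 2)

Cayley table:
      | (0,0) | (0,1) | (1,0) | (1,1)
(0,0) | (0,0) | (0,1) | (1,0) | (1,1)
(0,1) | (0,1) | (0,0) | (1,1) | (1,0)
(1,0) | (1,0) | (1,1) | (0,0) | (0,1)
(1,1) | (1,1) | (1,0) | (0,1) | (0,0)


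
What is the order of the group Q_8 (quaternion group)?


Q_8 = {±1, ±i, ±j, ±k}
|Q_8| = 8

|Q_8 (quaternion group)| = 8


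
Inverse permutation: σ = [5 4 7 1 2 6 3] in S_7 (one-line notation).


To find σ⁻¹, swap domain and range:
σ(1) = 5 → σ⁻¹(5) = 1
σ(2) = 4 → σ⁻¹(4) = 2
σ(3) = 7 → σ⁻¹(7) = 3
σ(4) = 1 → σ⁻¹(1) = 4
σ(5) = 2 → σ⁻¹(2) = 5
σ(6) = 6 → σ⁻¹(6) = 6
σ(7) = 3 → σ⁻¹(3) = 7

σ⁻¹ = [4 5 7 2 1 6 3]


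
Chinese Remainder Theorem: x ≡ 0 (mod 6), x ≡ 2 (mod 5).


m₁ = 6, m₂ = 5, gcd = 1, so CRT applies. M = m₁·m₂ = 30
Let M₁ = M/m₁ = 5, M₂ = M/m₂ = 6
Find y₁ ≡ M₁⁻¹ (mod m₁): 5⁻¹ ≡ 5 (mod 6)
Find y₂ ≡ M₂⁻¹ (mod m₂): 6⁻¹ ≡ 1 (mod 5)
x = a₁·M₁·y₁ + a₂·M₂·y₂ = 0·5·5 + 2·6·1 = 12
Reduce mod 30: x ≡ 12
Check: 12 mod 6 = 0 ✓, 12 mod 5 = 2 ✓

x ≡ 12 (mod 30)


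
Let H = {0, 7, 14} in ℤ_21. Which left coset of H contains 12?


12 + H = {12 + h (mod 21) : h ∈ H}
12+0=12, 12+7=19, 12+14=5
12 + H = {5, 12, 19} = 5 + H

12 + H = {5, 12, 19}


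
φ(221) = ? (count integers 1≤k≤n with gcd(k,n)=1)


Factor n: 221 = 13 × 17
φ(n) = n · ∏(1 - 1/p) over distinct primes p | n
φ(221) = 221 · (1 - 1/13) · (1 - 1/17) = 192

φ(221) = 192


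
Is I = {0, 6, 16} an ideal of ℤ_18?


Check ideal conditions for I = {0, 6, 16} in ℤ_18:
(1) I is an additive subgroup? No
(2) For r ∈ ℤ_18 and a ∈ I: r·a ∈ I? No  [counterexample: r=2, a=6, r·a mod 18 = 12 ∉ I]

No, I is not an ideal of ℤ_18


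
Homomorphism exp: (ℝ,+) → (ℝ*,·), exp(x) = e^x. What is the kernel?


Kernel = preimage of identity
ker(exp) = {x ∈ ℝ | e^x = 1} = {0}

ker(exp) = {0}


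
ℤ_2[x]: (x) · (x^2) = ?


Expand and collect like terms; reduce coefficients mod 2:
x^0: 0·0 = 0 ≡ 0 (mod 2)
x^1: 0·0 + 1·0 = 0 ≡ 0 (mod 2)
x^2: 0·1 + 1·0 = 0 ≡ 0 (mod 2)
x^3: 1·1 = 1 ≡ 1 (mod 2)
Result: x^3

f · g = x^3


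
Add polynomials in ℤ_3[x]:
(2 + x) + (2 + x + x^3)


Add coefficients mod 3:
x^0: 2 + 2 = 1 (mod 3)
x^1: 1 + 1 = 2 (mod 3)
x^2: 0 + 0 = 0 (mod 3)
x^3: 0 + 1 = 1 (mod 3)
Result: 1 + 2x + x^3

f + g = 1 + 2x + x^3


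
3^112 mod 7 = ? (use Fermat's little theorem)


Fermat's little theorem: if p is prime and gcd(a,p)=1, then a^(p-1) ≡ 1 (mod p)
p = 7 is prime, gcd(3,7) = 1
Reduce exponent: 112 mod 6 = 4
So 3^112 ≡ 3^4 (mod 7)
3^4 mod 7 = 4

3^112 ≡ 4 (mod 7)


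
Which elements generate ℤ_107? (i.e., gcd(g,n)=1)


g generates ℤ_n iff gcd(g,n) = 1
Prime factors of 107: 107
Generators are g ∈ {1,...,106} not divisible by any of these primes.
Generators: {1, 2, 3, 4, 5, 6, 7, 8, 9, 10, 11, 12, 13, 14, 15, 16, 17, 18, 19, 20, 21, 22, 23, 24, 25, 26, 27, 28, 29, 30, 31, 32, 33, 34, 35, 36, 37, 38, 39, 40, 41, 42, 43, 44, 45, 46, 47, 48, 49, 50, 51, 52, 53, 54, 55, 56, 57, 58, 59, 60, 61, 62, 63, 64, 65, 66, 67, 68, 69, 70, 71, 72, 73, 74, 75, 76, 77, 78, 79, 80, 81, 82, 83, 84, 85, 86, 87, 88, 89, 90, 91, 92, 93, 94, 95, 96, 97, 98, 99, 100, 101, 102, 103, 104, 105, 106}
Number of generators = φ(107) = 106

Generators of ℤ_107 = {1, 2, 3, 4, 5, 6, 7, 8, 9, 10, 11, 12, 13, 14, 15, 16, 17, 18, 19, 20, 21, 22, 23, 24, 25, 26, 27, 28, 29, 30, 31, 32, 33, 34, 35, 36, 37, 38, 39, 40, 41, 42, 43, 44, 45, 46, 47, 48, 49, 50, 51, 52, 53, 54, 55, 56, 57, 58, 59, 60, 61, 62, 63, 64, 65, 66, 67, 68, 69, 70, 71, 72, 73, 74, 75, 76, 77, 78, 79, 80, 81, 82, 83, 84, 85, 86, 87, 88, 89, 90, 91, 92, 93, 94, 95, 96, 97, 98, 99, 100, 101, 102, 103, 104, 105, 106}


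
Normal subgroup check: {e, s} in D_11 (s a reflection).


H = {e, s} in D_11 (s a reflection)
r·s·r⁻¹ = sr⁻² ≠ s for n ≥ 3, so {e, s} is not closed under conjugation

No, not a normal subgroup


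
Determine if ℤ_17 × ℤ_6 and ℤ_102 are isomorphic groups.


Comparing ℤ_17 × ℤ_6 and ℤ_102:
gcd(17,6) = 1, so ℤ_17 × ℤ_6 ≅ ℤ_102 (CRT)

Yes, ℤ_17 × ℤ_6 ≅ ℤ_102


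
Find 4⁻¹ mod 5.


Use the extended Euclidean algorithm to write 1 = 4·s + 5·t; then s mod 5 is the inverse.
Euclidean algorithm:
  4 = 0·5 + 4
  5 = 1·4 + 1
  4 = 4·1 + 0
gcd(4,5) = 1
Back-substitution gives: 4·(-1) + 5·(1) = 1
So 4⁻¹ ≡ -1 ≡ 4 (mod 5)
Check: 4 × 4 = 16 ≡ 1 (mod 5) ✓

4⁻¹ ≡ 4 (mod 5)


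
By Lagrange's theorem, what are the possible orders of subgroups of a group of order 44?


Lagrange's theorem: |H| divides |G|
|G| = 44
Divisors of 44: 1, 2, 4, 11, 22, 44

Possible subgroup orders: {1, 2, 4, 11, 22, 44}


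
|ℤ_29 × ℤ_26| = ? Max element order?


|ℤ_29 × ℤ_26| = 29 × 26 = 754
Max element order = lcm(29,26) = 754
Cyclic? Yes (gcd=1)

|ℤ_29×ℤ_26| = 754, max element order = 754


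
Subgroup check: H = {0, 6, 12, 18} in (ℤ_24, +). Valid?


Subgroup test for H = {0, 6, 12, 18} in (ℤ_24, +):
(1) 0 ∈ H? Yes
(2) Closure: for all a,b ∈ H, (a+b) mod 24 ∈ H? Yes
(3) Inverses: for all a ∈ H, -a mod 24 ∈ H? Yes

Yes, H is a subgroup of ℤ_24


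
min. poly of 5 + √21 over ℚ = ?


Let α = 5 + √21. Then α - 5 = √21, so (α - 5)² = 21, giving α² - 10α + 4 = 0. Degree 2 and α ∉ ℚ, so this is the minimal polynomial.

Minimal polynomial: x² - 10x + 4


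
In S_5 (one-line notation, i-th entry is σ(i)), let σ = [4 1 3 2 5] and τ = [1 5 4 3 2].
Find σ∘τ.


σ∘τ: apply τ first, then σ
1 →τ 1 →σ 4
2 →τ 5 →σ 5
3 →τ 4 →σ 2
4 →τ 3 →σ 3
5 →τ 2 →σ 1

σ∘τ = [4 5 2 3 1]


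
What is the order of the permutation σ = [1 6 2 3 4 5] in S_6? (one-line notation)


Cycle decomposition: (2 6 5 4 3)
Cycle lengths: 5
Order = lcm(5) = 5

ord(σ) = 5


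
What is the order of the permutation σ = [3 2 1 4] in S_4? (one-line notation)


Cycle decomposition: (1 3)
Cycle lengths: 2
Order = lcm(2) = 2

ord(σ) = 2


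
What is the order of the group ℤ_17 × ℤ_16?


|A × B| = |A| · |B|
|ℤ_17 × ℤ_16| = 17 × 16 = 272

|ℤ_17 × ℤ_16| = 272


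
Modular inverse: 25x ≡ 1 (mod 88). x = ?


Use the extended Euclidean algorithm to write 1 = 25·s + 88·t; then s mod 88 is the inverse.
Euclidean algorithm:
  25 = 0·88 + 25
  88 = 3·25 + 13
  25 = 1·13 + 12
  13 = 1·12 + 1
  12 = 12·1 + 0
gcd(25,88) = 1
Back-substitution gives: 25·(-7) + 88·(2) = 1
So 25⁻¹ ≡ -7 ≡ 81 (mod 88)
Check: 25 × 81 = 2025 ≡ 1 (mod 88) ✓

25⁻¹ ≡ 81 (mod 88)


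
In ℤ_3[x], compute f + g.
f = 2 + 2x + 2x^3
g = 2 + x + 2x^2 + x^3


Add coefficients mod 3:
x^0: 2 + 2 = 1 (mod 3)
x^1: 2 + 1 = 0 (mod 3)
x^2: 0 + 2 = 2 (mod 3)
x^3: 2 + 1 = 0 (mod 3)
Result: 1 + 2x^2

f + g = 1 + 2x^2


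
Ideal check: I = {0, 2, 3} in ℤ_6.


Check ideal conditions for I = {0, 2, 3} in ℤ_6:
(1) I is an additive subgroup? No
(2) For r ∈ ℤ_6 and a ∈ I: r·a ∈ I? No  [counterexample: r=2, a=2, r·a mod 6 = 4 ∉ I]

No, I is not an ideal of ℤ_6


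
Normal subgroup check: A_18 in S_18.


H = A_18 in S_18
A_18 has index 2 in S_18, and every subgroup of index 2 is normal

Yes, normal subgroup


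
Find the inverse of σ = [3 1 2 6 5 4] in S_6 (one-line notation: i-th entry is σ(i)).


To find σ⁻¹, swap domain and range:
σ(1) = 3 → σ⁻¹(3) = 1
σ(2) = 1 → σ⁻¹(1) = 2
σ(3) = 2 → σ⁻¹(2) = 3
σ(4) = 6 → σ⁻¹(6) = 4
σ(5) = 5 → σ⁻¹(5) = 5
σ(6) = 4 → σ⁻¹(4) = 6

σ⁻¹ = [2 3 1 6 5 4]


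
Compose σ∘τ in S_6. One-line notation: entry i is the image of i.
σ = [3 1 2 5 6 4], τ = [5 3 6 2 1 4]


σ∘τ: apply τ first, then σ
1 →τ 5 →σ 6
2 →τ 3 →σ 2
3 →τ 6 →σ 4
4 →τ 2 →σ 1
5 →τ 1 →σ 3
6 →τ 4 →σ 5

σ∘τ = [6 2 4 1 3 5]


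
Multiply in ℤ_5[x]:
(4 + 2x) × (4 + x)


Expand and collect like terms; reduce coefficients mod 5:
x^0: 4·4 = 16 ≡ 1 (mod 5)
x^1: 4·1 + 2·4 = 12 ≡ 2 (mod 5)
x^2: 2·1 = 2 ≡ 2 (mod 5)
Result: 1 + 2x + 2x^2

f · g = 1 + 2x + 2x^2


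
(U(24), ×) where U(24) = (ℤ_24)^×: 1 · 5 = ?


Operation: multiplication mod 24
1 · 5 = (a × b) mod 24 with a = 1, b = 5

1 · 5 = 5


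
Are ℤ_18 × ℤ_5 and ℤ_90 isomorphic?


Comparing ℤ_18 × ℤ_5 and ℤ_90:
gcd(18,5) = 1, so ℤ_18 × ℤ_5 ≅ ℤ_90 (CRT)

Yes, ℤ_18 × ℤ_5 ≅ ℤ_90


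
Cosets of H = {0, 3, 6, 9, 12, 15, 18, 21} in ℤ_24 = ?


H = {0, 3, 6, 9, 12, 15, 18, 21}, |H| = 8
Number of cosets = |G|/|H| = 24/8 = 3
0 + H = {0, 3, 6, 9, 12, 15, 18, 21}
1 + H = {1, 4, 7, 10, 13, 16, 19, 22}
2 + H = {2, 5, 8, 11, 14, 17, 20, 23}

Cosets: 0+H={0,3,6,9,12,15,18,21}; 1+H={1,4,7,10,13,16,19,22}; 2+H={2,5,8,11,14,17,20,23}


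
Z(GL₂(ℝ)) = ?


Z(G) = {g ∈ G | gx = xg for all x ∈ G}
Only scalar multiples of the identity commute with all invertible matrices

Z(GL₂(ℝ)) = {aI : a ∈ ℝ, a ≠ 0}


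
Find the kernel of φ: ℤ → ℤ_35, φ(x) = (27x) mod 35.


Kernel = preimage of identity
ker(φ) = {x ∈ ℤ : 27x ≡ 0 (mod 35)}. gcd(27,35) = 1, so 27x ≡ 0 (mod 35) ⟺ x ≡ 0 (mod 35/1 = 35). Hence ker(φ) = 35ℤ

ker(φ) = 35ℤ


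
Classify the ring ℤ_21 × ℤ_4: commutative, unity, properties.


Direct product ring; commutative with unity (1,1); but (1,0)·(0,1) = (0,0) gives zero divisors, so not an integral domain
Commutative: Yes
Integral domain: No
Has unity: Yes

ℤ_21 × ℤ_4: Commutative=Yes, Unity=Yes


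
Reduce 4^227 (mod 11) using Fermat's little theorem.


Fermat's little theorem: if p is prime and gcd(a,p)=1, then a^(p-1) ≡ 1 (mod p)
p = 11 is prime, gcd(4,11) = 1
Reduce exponent: 227 mod 10 = 7
So 4^227 ≡ 4^7 (mod 11)
4^7 mod 11 = 5

4^227 ≡ 5 (mod 11)


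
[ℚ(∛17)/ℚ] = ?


∛17 has minimal polynomial x³ - 17 (irreducible over ℚ since 17 is not a perfect cube)

[ℚ(∛17)/ℚ] = 3


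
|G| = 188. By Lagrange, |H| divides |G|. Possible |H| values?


Lagrange's theorem: |H| divides |G|
|G| = 188
Divisors of 188: 1, 2, 4, 47, 94, 188

Possible subgroup orders: {1, 2, 4, 47, 94, 188}


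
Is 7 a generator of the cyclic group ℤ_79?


g generates ℤ_n iff gcd(g, n) = 1
gcd(7, 79) = 1
Since gcd = 1, 7 is a generator.

Yes, 7 generates ℤ_79


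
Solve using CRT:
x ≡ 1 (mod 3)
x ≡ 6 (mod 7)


m₁ = 3, m₂ = 7, gcd = 1, so CRT applies. M = m₁·m₂ = 21
Let M₁ = M/m₁ = 7, M₂ = M/m₂ = 3
Find y₁ ≡ M₁⁻¹ (mod m₁): 7⁻¹ ≡ 1 (mod 3)
Find y₂ ≡ M₂⁻¹ (mod m₂): 3⁻¹ ≡ 5 (mod 7)
x = a₁·M₁·y₁ + a₂·M₂·y₂ = 1·7·1 + 6·3·5 = 97
Reduce mod 21: x ≡ 13
Check: 13 mod 3 = 1 ✓, 13 mod 7 = 6 ✓

x ≡ 13 (mod 21)


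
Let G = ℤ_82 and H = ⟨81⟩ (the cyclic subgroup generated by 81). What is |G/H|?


|⟨81⟩| = n / gcd(81, 82) = 82 / 1 = 82
H is normal (ℤ_82 is abelian).
|G/H| = |G| / |H| = 82 / 82 = 1

|G/H| = 1


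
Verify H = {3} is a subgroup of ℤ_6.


Subgroup test for H = {3} in (ℤ_6, +):
(1) 0 ∈ H? No
(2) Closure: for all a,b ∈ H, (a+b) mod 6 ∈ H? No  [counterexample: 3 + 3 = 0 ∉ H]
(3) Inverses: for all a ∈ H, -a mod 6 ∈ H? Yes

No, H is not a subgroup of ℤ_6


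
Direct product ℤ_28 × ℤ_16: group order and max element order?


|ℤ_28 × ℤ_16| = 28 × 16 = 448
Max element order = lcm(28,16) = 112
Cyclic? No (gcd=4)

|ℤ_28×ℤ_16| = 448, max element order = 112


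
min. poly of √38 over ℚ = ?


√38 satisfies x² - 38 = 0, irreducible over ℚ since 38 is squarefree

Minimal polynomial: x² - 38


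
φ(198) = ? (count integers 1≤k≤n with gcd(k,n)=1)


Factor n: 198 = 2 × 3^2 × 11
φ(n) = n · ∏(1 - 1/p) over distinct primes p | n
φ(198) = 198 · (1 - 1/2) · (1 - 1/3) · (1 - 1/11) = 60

φ(198) = 60


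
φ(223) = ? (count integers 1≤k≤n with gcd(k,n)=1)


Factor n: 223 = 223
φ(n) = n · ∏(1 - 1/p) over distinct primes p | n
φ(223) = 223 · (1 - 1/223) = 222

φ(223) = 222


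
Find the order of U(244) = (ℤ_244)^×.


U(n) is the group of units mod n; |U(n)| = φ(n)
|U(244)| = φ(244) = 120

|U(244) = (ℤ_244)^×| = 120


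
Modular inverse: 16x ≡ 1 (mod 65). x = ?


Use the extended Euclidean algorithm to write 1 = 16·s + 65·t; then s mod 65 is the inverse.
Euclidean algorithm:
  16 = 0·65 + 16
  65 = 4·16 + 1
  16 = 16·1 + 0
gcd(16,65) = 1
Back-substitution gives: 16·(-4) + 65·(1) = 1
So 16⁻¹ ≡ -4 ≡ 61 (mod 65)
Check: 16 × 61 = 976 ≡ 1 (mod 65) ✓

16⁻¹ ≡ 61 (mod 65)


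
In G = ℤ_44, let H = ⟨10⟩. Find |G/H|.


|⟨10⟩| = n / gcd(10, 44) = 44 / 2 = 22
H is normal (ℤ_44 is abelian).
|G/H| = |G| / |H| = 44 / 22 = 2

|G/H| = 2


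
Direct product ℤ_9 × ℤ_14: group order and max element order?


|ℤ_9 × ℤ_14| = 9 × 14 = 126
Max element order = lcm(9,14) = 126
Cyclic? Yes (gcd=1)

|ℤ_9×ℤ_14| = 126, max element order = 126


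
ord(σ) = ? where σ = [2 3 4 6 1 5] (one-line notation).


Cycle decomposition: (1 2 3 4 6 5)
Cycle lengths: 6
Order = lcm(6) = 6

ord(σ) = 6


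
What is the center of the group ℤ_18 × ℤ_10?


Z(G) = {g ∈ G | gx = xg for all x ∈ G}
Direct product of abelian groups is abelian, so Z(G) = G

Z(ℤ_18 × ℤ_10) = ℤ_18 × ℤ_10


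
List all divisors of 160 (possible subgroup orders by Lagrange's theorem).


Lagrange's theorem: |H| divides |G|
|G| = 160
Divisors of 160: 1, 2, 4, 5, 8, 10, 16, 20, 32, 40, 80, 160

Possible subgroup orders: {1, 2, 4, 5, 8, 10, 16, 20, 32, 40, 80, 160}


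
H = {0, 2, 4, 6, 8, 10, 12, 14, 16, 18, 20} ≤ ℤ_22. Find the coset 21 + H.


21 + H = {21 + h (mod 22) : h ∈ H}
21+0=21, 21+2=1, 21+4=3, 21+6=5, 21+8=7, 21+10=9, 21+12=11, 21+14=13, 21+16=15, 21+18=17, 21+20=19
21 + H = {1, 3, 5, 7, 9, 11, 13, 15, 17, 19, 21} = 1 + H

21 + H = {1, 3, 5, 7, 9, 11, 13, 15, 17, 19, 21}


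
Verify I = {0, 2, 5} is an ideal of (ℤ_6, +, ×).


Check ideal conditions for I = {0, 2, 5} in ℤ_6:
(1) I is an additive subgroup? No
(2) For r ∈ ℤ_6 and a ∈ I: r·a ∈ I? No  [counterexample: r=2, a=2, r·a mod 6 = 4 ∉ I]

No, I is not an ideal of ℤ_6


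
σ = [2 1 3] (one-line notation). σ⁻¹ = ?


To find σ⁻¹, swap domain and range:
σ(1) = 2 → σ⁻¹(2) = 1
σ(2) = 1 → σ⁻¹(1) = 2
σ(3) = 3 → σ⁻¹(3) = 3

σ⁻¹ = [2 1 3]


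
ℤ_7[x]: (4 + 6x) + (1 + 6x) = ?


Add coefficients mod 7:
x^0: 4 + 1 = 5 (mod 7)
x^1: 6 + 6 = 5 (mod 7)
Result: 5 + 5x

f + g = 5 + 5x


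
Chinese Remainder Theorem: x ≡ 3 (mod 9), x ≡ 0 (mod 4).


m₁ = 9, m₂ = 4, gcd = 1, so CRT applies. M = m₁·m₂ = 36
Let M₁ = M/m₁ = 4, M₂ = M/m₂ = 9
Find y₁ ≡ M₁⁻¹ (mod m₁): 4⁻¹ ≡ 7 (mod 9)
Find y₂ ≡ M₂⁻¹ (mod m₂): 9⁻¹ ≡ 1 (mod 4)
x = a₁·M₁·y₁ + a₂·M₂·y₂ = 3·4·7 + 0·9·1 = 84
Reduce mod 36: x ≡ 12
Check: 12 mod 9 = 3 ✓, 12 mod 4 = 0 ✓

x ≡ 12 (mod 36)


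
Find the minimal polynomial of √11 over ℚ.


√11 satisfies x² - 11 = 0, irreducible over ℚ since 11 is squarefree

Minimal polynomial: x² - 11


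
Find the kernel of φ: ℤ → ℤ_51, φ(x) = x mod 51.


Kernel = preimage of identity
ker(φ) = {x ∈ ℤ : x ≡ 0 (mod 51)} = 51ℤ = {0, ±51, ±102, ...}

ker(φ) = 51ℤ


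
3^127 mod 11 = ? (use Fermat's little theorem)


Fermat's little theorem: if p is prime and gcd(a,p)=1, then a^(p-1) ≡ 1 (mod p)
p = 11 is prime, gcd(3,11) = 1
Reduce exponent: 127 mod 10 = 7
So 3^127 ≡ 3^7 (mod 11)
3^7 mod 11 = 9

3^127 ≡ 9 (mod 11)


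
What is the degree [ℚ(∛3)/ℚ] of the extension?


∛3 has minimal polynomial x³ - 3 (irreducible over ℚ since 3 is not a perfect cube)

[ℚ(∛3)/ℚ] = 3


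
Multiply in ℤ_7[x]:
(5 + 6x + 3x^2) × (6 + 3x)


Expand and collect like terms; reduce coefficients mod 7:
x^0: 5·6 = 30 ≡ 2 (mod 7)
x^1: 5·3 + 6·6 = 51 ≡ 2 (mod 7)
x^2: 6·3 + 3·6 = 36 ≡ 1 (mod 7)
x^3: 3·3 = 9 ≡ 2 (mod 7)
Result: 2 + 2x + x^2 + 2x^3

f · g = 2 + 2x + x^2 + 2x^3


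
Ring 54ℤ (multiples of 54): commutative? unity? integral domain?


54ℤ is a commutative ring under +,× but has no multiplicative identity (1 ∉ 54ℤ); it has no zero divisors, but without unity it is not an integral domain
Commutative: Yes
Integral domain: No
Has unity: No

54ℤ (multiples of 54): Commutative=Yes, Unity=No


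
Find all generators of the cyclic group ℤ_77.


g generates ℤ_n iff gcd(g,n) = 1
Prime factors of 77: 7, 11
Generators are g ∈ {1,...,76} not divisible by any of these primes.
Generators: {1, 2, 3, 4, 5, 6, 8, 9, 10, 12, 13, 15, 16, 17, 18, 19, 20, 23, 24, 25, 26, 27, 29, 30, 31, 32, 34, 36, 37, 38, 39, 40, 41, 43, 45, 46, 47, 48, 50, 51, 52, 53, 54, 57, 58, 59, 60, 61, 62, 64, 65, 67, 68, 69, 71, 72, 73, 74, 75, 76}
Number of generators = φ(77) = 60

Generators of ℤ_77 = {1, 2, 3, 4, 5, 6, 8, 9, 10, 12, 13, 15, 16, 17, 18, 19, 20, 23, 24, 25, 26, 27, 29, 30, 31, 32, 34, 36, 37, 38, 39, 40, 41, 43, 45, 46, 47, 48, 50, 51, 52, 53, 54, 57, 58, 59, 60, 61, 62, 64, 65, 67, 68, 69, 71, 72, 73, 74, 75, 76}


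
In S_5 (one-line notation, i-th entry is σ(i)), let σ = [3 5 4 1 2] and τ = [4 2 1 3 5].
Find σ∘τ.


σ∘τ: apply τ first, then σ
1 →τ 4 →σ 1
2 →τ 2 →σ 5
3 →τ 1 →σ 3
4 →τ 3 →σ 4
5 →τ 5 →σ 2

σ∘τ = [1 5 3 4 2]


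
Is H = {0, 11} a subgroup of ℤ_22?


Subgroup test for H = {0, 11} in (ℤ_22, +):
(1) 0 ∈ H? Yes
(2) Closure: for all a,b ∈ H, (a+b) mod 22 ∈ H? Yes
(3) Inverses: for all a ∈ H, -a mod 22 ∈ H? Yes

Yes, H is a subgroup of ℤ_22


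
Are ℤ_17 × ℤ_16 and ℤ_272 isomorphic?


Comparing ℤ_17 × ℤ_16 and ℤ_272:
gcd(17,16) = 1, so ℤ_17 × ℤ_16 ≅ ℤ_272 (CRT)

Yes, ℤ_17 × ℤ_16 ≅ ℤ_272


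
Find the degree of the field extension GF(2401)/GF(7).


GF(2401) = GF(7^4), so the extension degree is 4

[GF(2401)/GF(7)] = 4


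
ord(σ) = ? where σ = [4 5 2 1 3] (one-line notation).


Cycle decomposition: (1 4) (2 5 3)
Cycle lengths: 2, 3
Order = lcm(2, 3) = 6

ord(σ) = 6


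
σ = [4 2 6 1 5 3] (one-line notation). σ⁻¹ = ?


To find σ⁻¹, swap domain and range:
σ(1) = 4 → σ⁻¹(4) = 1
σ(2) = 2 → σ⁻¹(2) = 2
σ(3) = 6 → σ⁻¹(6) = 3
σ(4) = 1 → σ⁻¹(1) = 4
σ(5) = 5 → σ⁻¹(5) = 5
σ(6) = 3 → σ⁻¹(3) = 6

σ⁻¹ = [4 2 6 1 5 3]


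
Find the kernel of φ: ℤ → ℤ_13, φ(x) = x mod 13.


Kernel = preimage of identity
ker(φ) = {x ∈ ℤ : x ≡ 0 (mod 13)} = 13ℤ = {0, ±13, ±26, ...}

ker(φ) = 13ℤ


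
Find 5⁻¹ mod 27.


Use the extended Euclidean algorithm to write 1 = 5·s + 27·t; then s mod 27 is the inverse.
Euclidean algorithm:
  5 = 0·27 + 5
  27 = 5·5 + 2
  5 = 2·2 + 1
  2 = 2·1 + 0
gcd(5,27) = 1
Back-substitution gives: 5·(11) + 27·(-2) = 1
So 5⁻¹ ≡ 11 ≡ 11 (mod 27)
Check: 5 × 11 = 55 ≡ 1 (mod 27) ✓

5⁻¹ ≡ 11 (mod 27)


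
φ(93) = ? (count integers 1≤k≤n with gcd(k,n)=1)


Factor n: 93 = 3 × 31
φ(n) = n · ∏(1 - 1/p) over distinct primes p | n
φ(93) = 93 · (1 - 1/3) · (1 - 1/31) = 60

φ(93) = 60


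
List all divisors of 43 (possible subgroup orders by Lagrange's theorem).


Lagrange's theorem: |H| divides |G|
|G| = 43
Divisors of 43: 1, 43

Possible subgroup orders: {1, 43}


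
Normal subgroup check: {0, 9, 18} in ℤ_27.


H = {0, 9, 18} in ℤ_27
ℤ_27 is abelian; every subgroup of an abelian group is normal

Yes, normal subgroup


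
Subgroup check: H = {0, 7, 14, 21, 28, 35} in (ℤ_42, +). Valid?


Subgroup test for H = {0, 7, 14, 21, 28, 35} in (ℤ_42, +):
(1) 0 ∈ H? Yes
(2) Closure: for all a,b ∈ H, (a+b) mod 42 ∈ H? Yes
(3) Inverses: for all a ∈ H, -a mod 42 ∈ H? Yes

Yes, H is a subgroup of ℤ_42


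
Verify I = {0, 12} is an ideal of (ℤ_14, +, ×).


Check ideal conditions for I = {0, 12} in ℤ_14:
(1) I is an additive subgroup? No
(2) For r ∈ ℤ_14 and a ∈ I: r·a ∈ I? No  [counterexample: r=2, a=12, r·a mod 14 = 10 ∉ I]

No, I is not an ideal of ℤ_14


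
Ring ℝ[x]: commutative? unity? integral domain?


Polynomial ring over ℝ (an integral domain) is a commutative integral domain with unity 1
Commutative: Yes
Integral domain: Yes
Has unity: Yes

ℝ[x]: Commutative=Yes, Unity=Yes


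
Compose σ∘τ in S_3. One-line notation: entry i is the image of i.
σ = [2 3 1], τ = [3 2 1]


σ∘τ: apply τ first, then σ
1 →τ 3 →σ 1
2 →τ 2 →σ 3
3 →τ 1 →σ 2

σ∘τ = [1 3 2]


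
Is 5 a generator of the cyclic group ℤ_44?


g generates ℤ_n iff gcd(g, n) = 1
gcd(5, 44) = 1
Since gcd = 1, 5 is a generator.

Yes, 5 generates ℤ_44


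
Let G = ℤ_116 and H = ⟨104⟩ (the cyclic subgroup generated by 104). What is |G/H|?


|⟨104⟩| = n / gcd(104, 116) = 116 / 4 = 29
H is normal (ℤ_116 is abelian).
|G/H| = |G| / |H| = 116 / 29 = 4

|G/H| = 4


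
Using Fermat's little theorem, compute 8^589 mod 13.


Fermat's little theorem: if p is prime and gcd(a,p)=1, then a^(p-1) ≡ 1 (mod p)
p = 13 is prime, gcd(8,13) = 1
Reduce exponent: 589 mod 12 = 1
So 8^589 ≡ 8^1 (mod 13)
8^1 mod 13 = 8

8^589 ≡ 8 (mod 13)


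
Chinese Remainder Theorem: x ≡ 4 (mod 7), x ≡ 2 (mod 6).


m₁ = 7, m₂ = 6, gcd = 1, so CRT applies. M = m₁·m₂ = 42
Let M₁ = M/m₁ = 6, M₂ = M/m₂ = 7
Find y₁ ≡ M₁⁻¹ (mod m₁): 6⁻¹ ≡ 6 (mod 7)
Find y₂ ≡ M₂⁻¹ (mod m₂): 7⁻¹ ≡ 1 (mod 6)
x = a₁·M₁·y₁ + a₂·M₂·y₂ = 4·6·6 + 2·7·1 = 158
Reduce mod 42: x ≡ 32
Check: 32 mod 7 = 4 ✓, 32 mod 6 = 2 ✓

x ≡ 32 (mod 42)


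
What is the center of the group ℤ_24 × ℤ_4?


Z(G) = {g ∈ G | gx = xg for all x ∈ G}
Direct product of abelian groups is abelian, so Z(G) = G

Z(ℤ_24 × ℤ_4) = ℤ_24 × ℤ_4


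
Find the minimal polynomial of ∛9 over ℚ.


∛9 satisfies x³ - 9 = 0, irreducible over ℚ (no rational root; 9 is not a perfect cube)

Minimal polynomial: x³ - 9


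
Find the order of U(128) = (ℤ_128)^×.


U(n) is the group of units mod n; |U(n)| = φ(n)
|U(128)| = φ(128) = 64

|U(128) = (ℤ_128)^×| = 64


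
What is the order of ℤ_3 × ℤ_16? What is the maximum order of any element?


|ℤ_3 × ℤ_16| = 3 × 16 = 48
Max element order = lcm(3,16) = 48
Cyclic? Yes (gcd=1)

|ℤ_3×ℤ_16| = 48, max element order = 48


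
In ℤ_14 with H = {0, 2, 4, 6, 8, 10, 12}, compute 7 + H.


7 + H = {7 + h (mod 14) : h ∈ H}
7+0=7, 7+2=9, 7+4=11, 7+6=13, 7+8=1, 7+10=3, 7+12=5
7 + H = {1, 3, 5, 7, 9, 11, 13} = 1 + H

7 + H = {1, 3, 5, 7, 9, 11, 13}


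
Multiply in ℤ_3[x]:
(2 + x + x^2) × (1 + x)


Expand and collect like terms; reduce coefficients mod 3:
x^0: 2·1 = 2 ≡ 2 (mod 3)
x^1: 2·1 + 1·1 = 3 ≡ 0 (mod 3)
x^2: 1·1 + 1·1 = 2 ≡ 2 (mod 3)
x^3: 1·1 = 1 ≡ 1 (mod 3)
Result: 2 + 2x^2 + x^3

f · g = 2 + 2x^2 + x^3


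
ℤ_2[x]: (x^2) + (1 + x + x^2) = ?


Add coefficients mod 2:
x^0: 0 + 1 = 1 (mod 2)
x^1: 0 + 1 = 1 (mod 2)
x^2: 1 + 1 = 0 (mod 2)
Result: 1 + x

f + g = 1 + x


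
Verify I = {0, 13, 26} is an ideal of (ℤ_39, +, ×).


Check ideal conditions for I = {0, 13, 26} in ℤ_39:
(1) I is an additive subgroup? Yes
(2) For r ∈ ℤ_39 and a ∈ I: r·a ∈ I? Yes

Yes, I is an ideal of ℤ_39


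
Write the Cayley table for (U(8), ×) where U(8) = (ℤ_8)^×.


Elements: {1, 3, 5, 7}
Operation: multiplication mod 8
Entry (a, b) = (a × b) mod 8

Cayley table:
  | 1 | 3 | 5 | 7
1 | 1 | 3 | 5 | 7
3 | 3 | 1 | 7 | 5
5 | 5 | 7 | 1 | 3
7 | 7 | 5 | 3 | 1


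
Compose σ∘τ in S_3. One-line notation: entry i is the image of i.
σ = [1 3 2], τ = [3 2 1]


σ∘τ: apply τ first, then σ
1 →τ 3 →σ 2
2 →τ 2 →σ 3
3 →τ 1 →σ 1

σ∘τ = [2 3 1]


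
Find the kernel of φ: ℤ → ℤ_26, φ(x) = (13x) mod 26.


Kernel = preimage of identity
ker(φ) = {x ∈ ℤ : 13x ≡ 0 (mod 26)}. gcd(13,26) = 13, so 13x ≡ 0 (mod 26) ⟺ x ≡ 0 (mod 26/13 = 2). Hence ker(φ) = 2ℤ

ker(φ) = 2ℤ


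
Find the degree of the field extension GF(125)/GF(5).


GF(125) = GF(5^3), so the extension degree is 3

[GF(125)/GF(5)] = 3


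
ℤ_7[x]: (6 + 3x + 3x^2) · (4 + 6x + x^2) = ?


Expand and collect like terms; reduce coefficients mod 7:
x^0: 6·4 = 24 ≡ 3 (mod 7)
x^1: 6·6 + 3·4 = 48 ≡ 6 (mod 7)
x^2: 6·1 + 3·6 + 3·4 = 36 ≡ 1 (mod 7)
x^3: 3·1 + 3·6 = 21 ≡ 0 (mod 7)
x^4: 3·1 = 3 ≡ 3 (mod 7)
Result: 3 + 6x + x^2 + 3x^4

f · g = 3 + 6x + x^2 + 3x^4


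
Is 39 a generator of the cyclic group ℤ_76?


g generates ℤ_n iff gcd(g, n) = 1
gcd(39, 76) = 1
Since gcd = 1, 39 is a generator.

Yes, 39 generates ℤ_76


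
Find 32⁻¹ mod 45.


Use the extended Euclidean algorithm to write 1 = 32·s + 45·t; then s mod 45 is the inverse.
Euclidean algorithm:
  32 = 0·45 + 32
  45 = 1·32 + 13
  32 = 2·13 + 6
  13 = 2·6 + 1
  6 = 6·1 + 0
gcd(32,45) = 1
Back-substitution gives: 32·(-7) + 45·(5) = 1
So 32⁻¹ ≡ -7 ≡ 38 (mod 45)
Check: 32 × 38 = 1216 ≡ 1 (mod 45) ✓

32⁻¹ ≡ 38 (mod 45)


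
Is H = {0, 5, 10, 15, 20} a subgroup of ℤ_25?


Subgroup test for H = {0, 5, 10, 15, 20} in (ℤ_25, +):
(1) 0 ∈ H? Yes
(2) Closure: for all a,b ∈ H, (a+b) mod 25 ∈ H? Yes
(3) Inverses: for all a ∈ H, -a mod 25 ∈ H? Yes

Yes, H is a subgroup of ℤ_25


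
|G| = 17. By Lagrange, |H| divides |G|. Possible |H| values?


Lagrange's theorem: |H| divides |G|
|G| = 17
Divisors of 17: 1, 17

Possible subgroup orders: {1, 17}


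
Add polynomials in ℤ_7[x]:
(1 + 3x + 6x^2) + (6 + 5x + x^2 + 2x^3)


Add coefficients mod 7:
x^0: 1 + 6 = 0 (mod 7)
x^1: 3 + 5 = 1 (mod 7)
x^2: 6 + 1 = 0 (mod 7)
x^3: 0 + 2 = 2 (mod 7)
Result: x + 2x^3

f + g = x + 2x^3


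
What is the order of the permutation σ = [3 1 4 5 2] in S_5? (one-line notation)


Cycle decomposition: (1 3 4 5 2)
Cycle lengths: 5
Order = lcm(5) = 5

ord(σ) = 5


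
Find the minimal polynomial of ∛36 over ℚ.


∛36 satisfies x³ - 36 = 0, irreducible over ℚ (no rational root; 36 is not a perfect cube)

Minimal polynomial: x³ - 36


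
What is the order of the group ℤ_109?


ℤ_n has n elements.

|ℤ_109| = 109


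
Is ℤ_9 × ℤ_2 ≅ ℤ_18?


Comparing ℤ_9 × ℤ_2 and ℤ_18:
gcd(9,2) = 1, so ℤ_9 × ℤ_2 ≅ ℤ_18 (CRT)

Yes, ℤ_9 × ℤ_2 ≅ ℤ_18


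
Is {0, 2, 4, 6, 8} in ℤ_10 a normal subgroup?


H = {0, 2, 4, 6, 8} in ℤ_10
ℤ_10 is abelian; every subgroup of an abelian group is normal

Yes, normal subgroup


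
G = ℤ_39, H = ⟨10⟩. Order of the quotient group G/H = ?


|⟨10⟩| = n / gcd(10, 39) = 39 / 1 = 39
H is normal (ℤ_39 is abelian).
|G/H| = |G| / |H| = 39 / 39 = 1

|G/H| = 1


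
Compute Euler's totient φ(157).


Factor n: 157 = 157
φ(n) = n · ∏(1 - 1/p) over distinct primes p | n
φ(157) = 157 · (1 - 1/157) = 156

φ(157) = 156


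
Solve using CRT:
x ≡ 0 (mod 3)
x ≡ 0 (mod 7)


m₁ = 3, m₂ = 7, gcd = 1, so CRT applies. M = m₁·m₂ = 21
Let M₁ = M/m₁ = 7, M₂ = M/m₂ = 3
Find y₁ ≡ M₁⁻¹ (mod m₁): 7⁻¹ ≡ 1 (mod 3)
Find y₂ ≡ M₂⁻¹ (mod m₂): 3⁻¹ ≡ 5 (mod 7)
x = a₁·M₁·y₁ + a₂·M₂·y₂ = 0·7·1 + 0·3·5 = 0
Reduce mod 21: x ≡ 0
Check: 0 mod 3 = 0 ✓, 0 mod 7 = 0 ✓

x ≡ 0 (mod 21)


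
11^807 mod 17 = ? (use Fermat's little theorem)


Fermat's little theorem: if p is prime and gcd(a,p)=1, then a^(p-1) ≡ 1 (mod p)
p = 17 is prime, gcd(11,17) = 1
Reduce exponent: 807 mod 16 = 7
So 11^807 ≡ 11^7 (mod 17)
11^7 mod 17 = 3

11^807 ≡ 3 (mod 17)


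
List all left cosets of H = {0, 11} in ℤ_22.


H = {0, 11}, |H| = 2
Number of cosets = |G|/|H| = 22/2 = 11
0 + H = {0, 11}
1 + H = {1, 12}
2 + H = {2, 13}
3 + H = {3, 14}
4 + H = {4, 15}
5 + H = {5, 16}
6 + H = {6, 17}
7 + H = {7, 18}
8 + H = {8, 19}
9 + H = {9, 20}
10 + H = {10, 21}

Cosets: 0+H={0,11}; 1+H={1,12}; 2+H={2,13}; 3+H={3,14}; 4+H={4,15}; 5+H={5,16}; 6+H={6,17}; 7+H={7,18}; 8+H={8,19}; 9+H={9,20}; 10+H={10,21}


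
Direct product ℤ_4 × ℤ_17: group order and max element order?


|ℤ_4 × ℤ_17| = 4 × 17 = 68
Max element order = lcm(4,17) = 68
Cyclic? Yes (gcd=1)

|ℤ_4×ℤ_17| = 68, max element order = 68


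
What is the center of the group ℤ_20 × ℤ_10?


Z(G) = {g ∈ G | gx = xg for all x ∈ G}
Direct product of abelian groups is abelian, so Z(G) = G

Z(ℤ_20 × ℤ_10) = ℤ_20 × ℤ_10


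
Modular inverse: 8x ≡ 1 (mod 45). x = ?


Use the extended Euclidean algorithm to write 1 = 8·s + 45·t; then s mod 45 is the inverse.
Euclidean algorithm:
  8 = 0·45 + 8
  45 = 5·8 + 5
  8 = 1·5 + 3
  5 = 1·3 + 2
  3 = 1·2 + 1
  2 = 2·1 + 0
gcd(8,45) = 1
Back-substitution gives: 8·(17) + 45·(-3) = 1
So 8⁻¹ ≡ 17 ≡ 17 (mod 45)
Check: 8 × 17 = 136 ≡ 1 (mod 45) ✓

8⁻¹ ≡ 17 (mod 45)


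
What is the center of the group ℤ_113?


Z(G) = {g ∈ G | gx = xg for all x ∈ G}
ℤ_113 is abelian, so Z(G) = G

Z(ℤ_113) = ℤ_113


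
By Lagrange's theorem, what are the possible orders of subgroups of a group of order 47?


Lagrange's theorem: |H| divides |G|
|G| = 47
Divisors of 47: 1, 47

Possible subgroup orders: {1, 47}


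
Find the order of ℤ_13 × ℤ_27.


|A × B| = |A| · |B|
|ℤ_13 × ℤ_27| = 13 × 27 = 351

|ℤ_13 × ℤ_27| = 351


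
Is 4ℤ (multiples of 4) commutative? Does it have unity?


4ℤ is a commutative ring under +,× but has no multiplicative identity (1 ∉ 4ℤ); it has no zero divisors, but without unity it is not an integral domain
Commutative: Yes
Integral domain: No
Has unity: No

4ℤ (multiples of 4): Commutative=Yes, Unity=No


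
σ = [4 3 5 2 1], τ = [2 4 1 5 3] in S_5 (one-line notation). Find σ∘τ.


σ∘τ: apply τ first, then σ
1 →τ 2 →σ 3
2 →τ 4 →σ 2
3 →τ 1 →σ 4
4 →τ 5 →σ 1
5 →τ 3 →σ 5

σ∘τ = [3 2 4 1 5]


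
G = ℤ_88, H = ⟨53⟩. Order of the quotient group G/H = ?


|⟨53⟩| = n / gcd(53, 88) = 88 / 1 = 88
H is normal (ℤ_88 is abelian).
|G/H| = |G| / |H| = 88 / 88 = 1

|G/H| = 1


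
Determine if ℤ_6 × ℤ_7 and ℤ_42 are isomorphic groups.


Comparing ℤ_6 × ℤ_7 and ℤ_42:
gcd(6,7) = 1, so ℤ_6 × ℤ_7 ≅ ℤ_42 (CRT)

Yes, ℤ_6 × ℤ_7 ≅ ℤ_42


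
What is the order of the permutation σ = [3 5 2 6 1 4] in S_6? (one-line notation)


Cycle decomposition: (1 3 2 5) (4 6)
Cycle lengths: 4, 2
Order = lcm(4, 2) = 4

ord(σ) = 4


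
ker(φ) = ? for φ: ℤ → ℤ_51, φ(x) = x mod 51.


Kernel = preimage of identity
ker(φ) = {x ∈ ℤ : x ≡ 0 (mod 51)} = 51ℤ = {0, ±51, ±102, ...}

ker(φ) = 51ℤ


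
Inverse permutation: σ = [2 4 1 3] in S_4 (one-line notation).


To find σ⁻¹, swap domain and range:
σ(1) = 2 → σ⁻¹(2) = 1
σ(2) = 4 → σ⁻¹(4) = 2
σ(3) = 1 → σ⁻¹(1) = 3
σ(4) = 3 → σ⁻¹(3) = 4

σ⁻¹ = [3 1 4 2]


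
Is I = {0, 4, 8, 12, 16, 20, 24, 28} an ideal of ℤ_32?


Check ideal conditions for I = {0, 4, 8, 12, 16, 20, 24, 28} in ℤ_32:
(1) I is an additive subgroup? Yes
(2) For r ∈ ℤ_32 and a ∈ I: r·a ∈ I? Yes

Yes, I is an ideal of ℤ_32


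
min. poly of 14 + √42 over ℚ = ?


Let α = 14 + √42. Then α - 14 = √42, so (α - 14)² = 42, giving α² - 28α + 154 = 0. Degree 2 and α ∉ ℚ, so this is the minimal polynomial.

Minimal polynomial: x² - 28x + 154


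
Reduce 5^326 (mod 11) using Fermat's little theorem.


Fermat's little theorem: if p is prime and gcd(a,p)=1, then a^(p-1) ≡ 1 (mod p)
p = 11 is prime, gcd(5,11) = 1
Reduce exponent: 326 mod 10 = 6
So 5^326 ≡ 5^6 (mod 11)
5^6 mod 11 = 5

5^326 ≡ 5 (mod 11)


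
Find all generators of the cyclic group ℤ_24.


g generates ℤ_n iff gcd(g,n) = 1
Prime factors of 24: 2, 3
Generators are g ∈ {1,...,23} not divisible by any of these primes.
Generators: {1, 5, 7, 11, 13, 17, 19, 23}
Number of generators = φ(24) = 8

Generators of ℤ_24 = {1, 5, 7, 11, 13, 17, 19, 23}


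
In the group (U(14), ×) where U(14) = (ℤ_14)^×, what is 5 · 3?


Operation: multiplication mod 14
5 · 3 = (a × b) mod 14 with a = 5, b = 3

5 · 3 = 1


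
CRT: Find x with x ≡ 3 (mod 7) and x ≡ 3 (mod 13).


m₁ = 7, m₂ = 13, gcd = 1, so CRT applies. M = m₁·m₂ = 91
Let M₁ = M/m₁ = 13, M₂ = M/m₂ = 7
Find y₁ ≡ M₁⁻¹ (mod m₁): 13⁻¹ ≡ 6 (mod 7)
Find y₂ ≡ M₂⁻¹ (mod m₂): 7⁻¹ ≡ 2 (mod 13)
x = a₁·M₁·y₁ + a₂·M₂·y₂ = 3·13·6 + 3·7·2 = 276
Reduce mod 91: x ≡ 3
Check: 3 mod 7 = 3 ✓, 3 mod 13 = 3 ✓

x ≡ 3 (mod 91)


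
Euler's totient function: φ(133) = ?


Factor n: 133 = 7 × 19
φ(n) = n · ∏(1 - 1/p) over distinct primes p | n
φ(133) = 133 · (1 - 1/7) · (1 - 1/19) = 108

φ(133) = 108


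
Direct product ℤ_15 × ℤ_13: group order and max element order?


|ℤ_15 × ℤ_13| = 15 × 13 = 195
Max element order = lcm(15,13) = 195
Cyclic? Yes (gcd=1)

|ℤ_15×ℤ_13| = 195, max element order = 195


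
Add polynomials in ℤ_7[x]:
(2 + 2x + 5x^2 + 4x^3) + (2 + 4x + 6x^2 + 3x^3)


Add coefficients mod 7:
x^0: 2 + 2 = 4 (mod 7)
x^1: 2 + 4 = 6 (mod 7)
x^2: 5 + 6 = 4 (mod 7)
x^3: 4 + 3 = 0 (mod 7)
Result: 4 + 6x + 4x^2

f + g = 4 + 6x + 4x^2


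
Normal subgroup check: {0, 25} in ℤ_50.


H = {0, 25} in ℤ_50
ℤ_50 is abelian; every subgroup of an abelian group is normal

Yes, normal subgroup


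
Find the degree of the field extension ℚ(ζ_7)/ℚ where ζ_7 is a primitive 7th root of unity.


[ℚ(ζ_n):ℚ] = deg Φ_n(x) = φ(n). Here φ(7) = 6

[ℚ(ζ_7)/ℚ where ζ_7 is a primitive 7th root of unity] = 6


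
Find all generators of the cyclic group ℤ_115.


g generates ℤ_n iff gcd(g,n) = 1
Prime factors of 115: 5, 23
Generators are g ∈ {1,...,114} not divisible by any of these primes.
Generators: {1, 2, 3, 4, 6, 7, 8, 9, 11, 12, 13, 14, 16, 17, 18, 19, 21, 22, 24, 26, 27, 28, 29, 31, 32, 33, 34, 36, 37, 38, 39, 41, 42, 43, 44, 47, 48, 49, 51, 52, 53, 54, 56, 57, 58, 59, 61, 62, 63, 64, 66, 67, 68, 71, 72, 73, 74, 76, 77, 78, 79, 81, 82, 83, 84, 86, 87, 88, 89, 91, 93, 94, 96, 97, 98, 99, 101, 102, 103, 104, 106, 107, 108, 109, 111, 112, 113, 114}
Number of generators = φ(115) = 88

Generators of ℤ_115 = {1, 2, 3, 4, 6, 7, 8, 9, 11, 12, 13, 14, 16, 17, 18, 19, 21, 22, 24, 26, 27, 28, 29, 31, 32, 33, 34, 36, 37, 38, 39, 41, 42, 43, 44, 47, 48, 49, 51, 52, 53, 54, 56, 57, 58, 59, 61, 62, 63, 64, 66, 67, 68, 71, 72, 73, 74, 76, 77, 78, 79, 81, 82, 83, 84, 86, 87, 88, 89, 91, 93, 94, 96, 97, 98, 99, 101, 102, 103, 104, 106, 107, 108, 109, 111, 112, 113, 114}


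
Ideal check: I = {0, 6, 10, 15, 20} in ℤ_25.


Check ideal conditions for I = {0, 6, 10, 15, 20} in ℤ_25:
(1) I is an additive subgroup? No
(2) For r ∈ ℤ_25 and a ∈ I: r·a ∈ I? No  [counterexample: r=2, a=6, r·a mod 25 = 12 ∉ I]

No, I is not an ideal of ℤ_25


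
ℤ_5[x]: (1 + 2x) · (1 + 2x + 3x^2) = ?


Expand and collect like terms; reduce coefficients mod 5:
x^0: 1·1 = 1 ≡ 1 (mod 5)
x^1: 1·2 + 2·1 = 4 ≡ 4 (mod 5)
x^2: 1·3 + 2·2 = 7 ≡ 2 (mod 5)
x^3: 2·3 = 6 ≡ 1 (mod 5)
Result: 1 + 4x + 2x^2 + x^3

f · g = 1 + 4x + 2x^2 + x^3


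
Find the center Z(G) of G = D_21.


Z(G) = {g ∈ G | gx = xg for all x ∈ G}
For odd n, Z(D_n) = {e}: no nontrivial rotation commutes with all reflections

Z(D_21) = {e}


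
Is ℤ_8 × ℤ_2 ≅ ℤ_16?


Comparing ℤ_8 × ℤ_2 and ℤ_16:
gcd(8,2) = 2 ≠ 1. Max element order in ℤ_8×ℤ_2 is lcm(8,2) = 8 < 16, so it has no element of order 16

No, ℤ_8 × ℤ_2 ≇ ℤ_16


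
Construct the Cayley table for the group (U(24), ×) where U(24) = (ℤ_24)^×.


Elements: {1, 5, 7, 11, 13, 17, 19, 23}
Operation: multiplication mod 24
Entry (a, b) = (a × b) mod 24

Cayley table:
   |  1 |  5 |  7 | 11 | 13 | 17 | 19 | 23
 1 |  1 |  5 |  7 | 11 | 13 | 17 | 19 | 23
 5 |  5 |  1 | 11 |  7 | 17 | 13 | 23 | 19
 7 |  7 | 11 |  1 |  5 | 19 | 23 | 13 | 17
11 | 11 |  7 |  5 |  1 | 23 | 19 | 17 | 13
13 | 13 | 17 | 19 | 23 |  1 |  5 |  7 | 11
17 | 17 | 13 | 23 | 19 |  5 |  1 | 11 |  7
19 | 19 | 23 | 13 | 17 |  7 | 11 |  1 |  5
23 | 23 | 19 | 17 | 13 | 11 |  7 |  5 |  1


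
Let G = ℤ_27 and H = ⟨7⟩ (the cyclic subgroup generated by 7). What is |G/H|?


|⟨7⟩| = n / gcd(7, 27) = 27 / 1 = 27
H is normal (ℤ_27 is abelian).
|G/H| = |G| / |H| = 27 / 27 = 1

|G/H| = 1


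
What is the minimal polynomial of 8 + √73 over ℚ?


Let α = 8 + √73. Then α - 8 = √73, so (α - 8)² = 73, giving α² - 16α - 9 = 0. Degree 2 and α ∉ ℚ, so this is the minimal polynomial.

Minimal polynomial: x² - 16x - 9


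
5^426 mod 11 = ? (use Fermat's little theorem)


Fermat's little theorem: if p is prime and gcd(a,p)=1, then a^(p-1) ≡ 1 (mod p)
p = 11 is prime, gcd(5,11) = 1
Reduce exponent: 426 mod 10 = 6
So 5^426 ≡ 5^6 (mod 11)
5^6 mod 11 = 5

5^426 ≡ 5 (mod 11)


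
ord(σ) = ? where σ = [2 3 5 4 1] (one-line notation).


Cycle decomposition: (1 2 3 5)
Cycle lengths: 4
Order = lcm(4) = 4

ord(σ) = 4


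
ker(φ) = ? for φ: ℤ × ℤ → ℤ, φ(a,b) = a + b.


Kernel = preimage of identity
ker(φ) = {(a,b) ∈ ℤ² | a+b = 0} = {(a,-a) | a ∈ ℤ}

ker(φ) = {(a,-a) | a ∈ ℤ}


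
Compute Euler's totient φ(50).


Factor n: 50 = 2 × 5^2
φ(n) = n · ∏(1 - 1/p) over distinct primes p | n
φ(50) = 50 · (1 - 1/2) · (1 - 1/5) = 20

φ(50) = 20


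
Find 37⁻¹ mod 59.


Use the extended Euclidean algorithm to write 1 = 37·s + 59·t; then s mod 59 is the inverse.
Euclidean algorithm:
  37 = 0·59 + 37
  59 = 1·37 + 22
  37 = 1·22 + 15
  22 = 1·15 + 7
  15 = 2·7 + 1
  7 = 7·1 + 0
gcd(37,59) = 1
Back-substitution gives: 37·(8) + 59·(-5) = 1
So 37⁻¹ ≡ 8 ≡ 8 (mod 59)
Check: 37 × 8 = 296 ≡ 1 (mod 59) ✓

37⁻¹ ≡ 8 (mod 59)


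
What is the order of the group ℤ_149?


ℤ_n has n elements.

|ℤ_149| = 149


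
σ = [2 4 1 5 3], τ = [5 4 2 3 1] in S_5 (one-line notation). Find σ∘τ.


σ∘τ: apply τ first, then σ
1 →τ 5 →σ 3
2 →τ 4 →σ 5
3 →τ 2 →σ 4
4 →τ 3 →σ 1
5 →τ 1 →σ 2

σ∘τ = [3 5 4 1 2]


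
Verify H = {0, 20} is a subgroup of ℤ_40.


Subgroup test for H = {0, 20} in (ℤ_40, +):
(1) 0 ∈ H? Yes
(2) Closure: for all a,b ∈ H, (a+b) mod 40 ∈ H? Yes
(3) Inverses: for all a ∈ H, -a mod 40 ∈ H? Yes

Yes, H is a subgroup of ℤ_40


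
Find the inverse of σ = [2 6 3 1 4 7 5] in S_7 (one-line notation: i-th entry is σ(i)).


To find σ⁻¹, swap domain and range:
σ(1) = 2 → σ⁻¹(2) = 1
σ(2) = 6 → σ⁻¹(6) = 2
σ(3) = 3 → σ⁻¹(3) = 3
σ(4) = 1 → σ⁻¹(1) = 4
σ(5) = 4 → σ⁻¹(4) = 5
σ(6) = 7 → σ⁻¹(7) = 6
σ(7) = 5 → σ⁻¹(5) = 7

σ⁻¹ = [4 1 3 5 7 2 6]
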